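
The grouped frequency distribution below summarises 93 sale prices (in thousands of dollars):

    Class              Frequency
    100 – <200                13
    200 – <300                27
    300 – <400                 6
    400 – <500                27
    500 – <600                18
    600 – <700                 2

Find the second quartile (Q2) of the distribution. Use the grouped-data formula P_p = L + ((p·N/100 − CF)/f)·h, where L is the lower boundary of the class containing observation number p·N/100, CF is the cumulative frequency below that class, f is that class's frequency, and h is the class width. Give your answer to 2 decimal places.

401.85

N = 93; target position k = 50/100 · 93 = 46.5.
Cumulative frequencies: 13, 40, 46, 73, 91, 93.
Observation 46.5 falls in the class 400 – <500.
L = 400, CF = 46, f = 27, h = 100.
P50 = 400 + ((46.5 − 46)/27)·100 = 400 + 1.85185 = 401.852.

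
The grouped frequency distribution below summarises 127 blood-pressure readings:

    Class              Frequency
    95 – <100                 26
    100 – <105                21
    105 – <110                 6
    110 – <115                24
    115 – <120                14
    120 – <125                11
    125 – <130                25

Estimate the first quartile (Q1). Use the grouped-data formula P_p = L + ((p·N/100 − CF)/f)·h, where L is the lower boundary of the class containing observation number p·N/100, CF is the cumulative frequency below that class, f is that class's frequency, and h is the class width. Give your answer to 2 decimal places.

N = 127; target position k = 25/100 · 127 = 31.75.
Cumulative frequencies: 26, 47, 53, 77, 91, 102, 127.
Observation 31.75 falls in the class 100 – <105.
L = 100, CF = 26, f = 21, h = 5.
P25 = 100 + ((31.75 − 26)/21)·5 = 100 + 1.36905 = 101.369.

101.37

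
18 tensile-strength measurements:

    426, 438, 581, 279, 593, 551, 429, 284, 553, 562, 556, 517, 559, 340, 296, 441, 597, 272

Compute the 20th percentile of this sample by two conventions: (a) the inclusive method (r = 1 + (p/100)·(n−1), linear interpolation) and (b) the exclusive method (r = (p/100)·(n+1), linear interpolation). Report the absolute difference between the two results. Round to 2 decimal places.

Sorted: 272, 279, 284, 296, 340, 426, 429, 438, 441, 517, 551, 553, 556, 559, 562, 581, 593, 597.
n = 18.
(a) r = 4.4; between ranks 4 (296) and 5 (340): 313.6.
(b) r = 3.8; between ranks 3 (284) and 4 (296): 293.6.
|313.6 − 293.6| = 20.

20.00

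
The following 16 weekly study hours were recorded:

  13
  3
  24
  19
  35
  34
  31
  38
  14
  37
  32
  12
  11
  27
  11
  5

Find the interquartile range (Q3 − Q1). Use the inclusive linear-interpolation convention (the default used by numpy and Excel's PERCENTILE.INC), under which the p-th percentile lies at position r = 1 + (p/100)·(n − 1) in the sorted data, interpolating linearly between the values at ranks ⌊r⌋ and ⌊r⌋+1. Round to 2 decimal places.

Sorted: 3, 5, 11, 11, 12, 13, 14, 19, 24, 27, 31, 32, 34, 35, 37, 38.
n = 16.
P25: r = 4.75; ranks 4–5 are 11, 12; interpolating gives 11.75.
P75: r = 12.25; ranks 12–13 are 32, 34; interpolating gives 32.5.
Difference: 32.5 − 11.75 = 20.75.

20.75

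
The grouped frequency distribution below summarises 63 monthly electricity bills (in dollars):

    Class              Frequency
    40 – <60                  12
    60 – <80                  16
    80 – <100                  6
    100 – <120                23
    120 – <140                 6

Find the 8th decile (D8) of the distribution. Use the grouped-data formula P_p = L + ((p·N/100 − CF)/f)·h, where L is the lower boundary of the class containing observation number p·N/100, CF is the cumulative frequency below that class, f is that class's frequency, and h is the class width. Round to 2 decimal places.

114.26

N = 63; target position k = 80/100 · 63 = 50.4.
Cumulative frequencies: 12, 28, 34, 57, 63.
Observation 50.4 falls in the class 100 – <120.
L = 100, CF = 34, f = 23, h = 20.
P80 = 100 + ((50.4 − 34)/23)·20 = 100 + 14.2609 = 114.261.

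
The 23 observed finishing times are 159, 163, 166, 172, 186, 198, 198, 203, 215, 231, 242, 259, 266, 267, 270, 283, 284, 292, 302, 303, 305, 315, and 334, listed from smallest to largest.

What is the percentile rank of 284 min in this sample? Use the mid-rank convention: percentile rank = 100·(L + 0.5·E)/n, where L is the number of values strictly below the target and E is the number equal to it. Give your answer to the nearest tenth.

Count below 284: L = 16; count equal: E = 1; n = 23.
Percentile rank = 100·(16 + 0.5·1)/23 = 100·16.5/23 = 71.74.

71.7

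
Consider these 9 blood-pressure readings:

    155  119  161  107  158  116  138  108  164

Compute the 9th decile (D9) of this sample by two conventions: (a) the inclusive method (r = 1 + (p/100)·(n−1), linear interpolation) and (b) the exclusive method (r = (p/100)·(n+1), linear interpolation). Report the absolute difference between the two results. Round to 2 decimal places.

2.40

Sorted: 107, 108, 116, 119, 138, 155, 158, 161, 164.
n = 9.
(a) r = 8.2; between ranks 8 (161) and 9 (164): 161.6.
(b) r = 9 → value at rank 9 = 164.
|161.6 − 164| = 2.4.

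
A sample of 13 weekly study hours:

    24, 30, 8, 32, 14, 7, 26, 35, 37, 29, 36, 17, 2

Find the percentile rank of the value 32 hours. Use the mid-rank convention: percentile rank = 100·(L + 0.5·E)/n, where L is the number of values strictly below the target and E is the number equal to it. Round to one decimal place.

73.1

Sorted: 2, 7, 8, 14, 17, 24, 26, 29, 30, 32, 35, 36, 37.
Count below 32: L = 9; count equal: E = 1; n = 13.
Percentile rank = 100·(9 + 0.5·1)/13 = 100·9.5/13 = 73.08.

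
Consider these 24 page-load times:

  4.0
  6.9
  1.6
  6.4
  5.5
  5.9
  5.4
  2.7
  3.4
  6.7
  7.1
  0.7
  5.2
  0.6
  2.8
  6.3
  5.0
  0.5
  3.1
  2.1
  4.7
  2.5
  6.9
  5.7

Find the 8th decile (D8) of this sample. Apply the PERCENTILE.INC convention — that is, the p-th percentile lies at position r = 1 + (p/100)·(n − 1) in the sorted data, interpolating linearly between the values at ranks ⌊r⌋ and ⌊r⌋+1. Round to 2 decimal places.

6.34

Sorted: 0.5, 0.6, 0.7, 1.6, 2.1, 2.5, 2.7, 2.8, 3.1, 3.4, 4.0, 4.7, 5.0, 5.2, 5.4, 5.5, 5.7, 5.9, 6.3, 6.4, 6.7, 6.9, 6.9, 7.1.
n = 24.
r = 1 + (80/100)·(24 − 1) = 1 + 18.4 = 19.4.
Rank 19 is 6.3 and rank 20 is 6.4.
Interpolate: 6.3 + 0.4·(6.4 − 6.3) = 6.3 + 0.4·0.1 = 6.34.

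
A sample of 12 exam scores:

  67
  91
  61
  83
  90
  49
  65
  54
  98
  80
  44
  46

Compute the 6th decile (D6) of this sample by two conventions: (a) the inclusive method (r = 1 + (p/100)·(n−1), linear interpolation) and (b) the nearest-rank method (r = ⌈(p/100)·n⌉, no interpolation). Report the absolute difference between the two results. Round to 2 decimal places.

5.20

Sorted: 44, 46, 49, 54, 61, 65, 67, 80, 83, 90, 91, 98.
n = 12.
(a) r = 7.6; between ranks 7 (67) and 8 (80): 74.8.
(b) the nearest-rank method: rank 8 → 80.
|74.8 − 80| = 5.2.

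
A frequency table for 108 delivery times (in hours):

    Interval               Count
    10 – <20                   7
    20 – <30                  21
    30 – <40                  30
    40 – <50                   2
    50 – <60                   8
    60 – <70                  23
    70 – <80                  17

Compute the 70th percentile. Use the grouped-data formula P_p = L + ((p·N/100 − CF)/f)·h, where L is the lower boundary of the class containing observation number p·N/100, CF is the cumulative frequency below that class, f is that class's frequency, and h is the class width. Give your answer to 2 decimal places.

63.30

N = 108; target position k = 70/100 · 108 = 75.6.
Cumulative frequencies: 7, 28, 58, 60, 68, 91, 108.
Observation 75.6 falls in the class 60 – <70.
L = 60, CF = 68, f = 23, h = 10.
P70 = 60 + ((75.6 − 68)/23)·10 = 60 + 3.30435 = 63.3043.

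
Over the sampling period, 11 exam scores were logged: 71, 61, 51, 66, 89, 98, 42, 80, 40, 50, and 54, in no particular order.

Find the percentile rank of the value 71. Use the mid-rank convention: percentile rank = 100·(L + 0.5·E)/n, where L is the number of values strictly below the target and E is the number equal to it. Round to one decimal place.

Sorted: 40, 42, 50, 51, 54, 61, 66, 71, 80, 89, 98.
Count below 71: L = 7; count equal: E = 1; n = 11.
Percentile rank = 100·(7 + 0.5·1)/11 = 100·7.5/11 = 68.18.

68.2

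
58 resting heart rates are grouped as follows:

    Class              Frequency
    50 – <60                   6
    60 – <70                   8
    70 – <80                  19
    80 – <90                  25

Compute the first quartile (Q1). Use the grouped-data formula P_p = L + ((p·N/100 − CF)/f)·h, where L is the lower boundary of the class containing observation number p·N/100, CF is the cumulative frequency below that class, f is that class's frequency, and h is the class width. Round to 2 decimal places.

70.26

N = 58; target position k = 25/100 · 58 = 14.5.
Cumulative frequencies: 6, 14, 33, 58.
Observation 14.5 falls in the class 70 – <80.
L = 70, CF = 14, f = 19, h = 10.
P25 = 70 + ((14.5 − 14)/19)·10 = 70 + 0.263158 = 70.2632.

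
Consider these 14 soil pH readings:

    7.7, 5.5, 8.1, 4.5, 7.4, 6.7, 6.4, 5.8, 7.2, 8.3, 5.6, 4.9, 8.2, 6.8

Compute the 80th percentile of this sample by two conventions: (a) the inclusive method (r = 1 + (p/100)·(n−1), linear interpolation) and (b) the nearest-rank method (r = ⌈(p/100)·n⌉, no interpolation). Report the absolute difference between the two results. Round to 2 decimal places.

Sorted: 4.5, 4.9, 5.5, 5.6, 5.8, 6.4, 6.7, 6.8, 7.2, 7.4, 7.7, 8.1, 8.2, 8.3.
n = 14.
(a) r = 11.4; between ranks 11 (7.7) and 12 (8.1): 7.86.
(b) the nearest-rank method: rank 12 → 8.1.
|7.86 − 8.1| = 0.24.

0.24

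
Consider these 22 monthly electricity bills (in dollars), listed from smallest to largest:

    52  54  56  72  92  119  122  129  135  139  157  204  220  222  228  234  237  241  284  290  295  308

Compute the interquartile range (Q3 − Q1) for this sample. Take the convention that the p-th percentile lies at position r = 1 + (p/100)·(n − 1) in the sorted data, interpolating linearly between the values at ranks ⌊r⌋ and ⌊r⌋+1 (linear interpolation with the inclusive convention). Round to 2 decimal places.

116.50

n = 22.
P25: r = 6.25; ranks 6–7 are 119, 122; interpolating gives 119.75.
P75: r = 16.75; ranks 16–17 are 234, 237; interpolating gives 236.25.
Difference: 236.25 − 119.75 = 116.5.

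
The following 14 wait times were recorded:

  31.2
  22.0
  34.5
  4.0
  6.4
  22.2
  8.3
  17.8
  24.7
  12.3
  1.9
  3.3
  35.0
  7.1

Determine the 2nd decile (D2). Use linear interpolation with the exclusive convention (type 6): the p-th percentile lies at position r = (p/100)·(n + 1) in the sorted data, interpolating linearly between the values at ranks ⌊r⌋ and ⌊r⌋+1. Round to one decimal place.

4.0

Sorted: 1.9, 3.3, 4.0, 6.4, 7.1, 8.3, 12.3, 17.8, 22.0, 22.2, 24.7, 31.2, 34.5, 35.0.
n = 14.
r = (20/100)·(14 + 1) = 3.
r is an integer, so P20 is the value at rank 3: 4.0.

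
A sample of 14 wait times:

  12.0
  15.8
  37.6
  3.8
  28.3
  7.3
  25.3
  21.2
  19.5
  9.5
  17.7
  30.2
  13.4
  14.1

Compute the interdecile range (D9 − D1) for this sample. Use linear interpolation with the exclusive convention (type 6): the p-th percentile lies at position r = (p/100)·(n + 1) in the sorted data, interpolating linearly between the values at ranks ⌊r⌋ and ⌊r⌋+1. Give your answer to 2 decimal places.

28.35

Sorted: 3.8, 7.3, 9.5, 12.0, 13.4, 14.1, 15.8, 17.7, 19.5, 21.2, 25.3, 28.3, 30.2, 37.6.
n = 14.
P10: r = 1.5; ranks 1–2 are 3.8, 7.3; interpolating gives 5.55.
P90: r = 13.5; ranks 13–14 are 30.2, 37.6; interpolating gives 33.9.
Difference: 33.9 − 5.55 = 28.35.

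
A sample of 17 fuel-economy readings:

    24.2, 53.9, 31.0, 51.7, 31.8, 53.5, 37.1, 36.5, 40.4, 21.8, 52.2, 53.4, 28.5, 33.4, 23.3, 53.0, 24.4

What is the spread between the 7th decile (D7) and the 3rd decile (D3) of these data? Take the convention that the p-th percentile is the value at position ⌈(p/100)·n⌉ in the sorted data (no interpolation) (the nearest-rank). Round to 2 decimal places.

20.70

Sorted: 21.8, 23.3, 24.2, 24.4, 28.5, 31.0, 31.8, 33.4, 36.5, 37.1, 40.4, 51.7, 52.2, 53.0, 53.4, 53.5, 53.9.
n = 17.
P30: rank ⌈30/100·17⌉ = 6 → 31.
P70: rank ⌈70/100·17⌉ = 12 → 51.7.
Difference: 51.7 − 31 = 20.7.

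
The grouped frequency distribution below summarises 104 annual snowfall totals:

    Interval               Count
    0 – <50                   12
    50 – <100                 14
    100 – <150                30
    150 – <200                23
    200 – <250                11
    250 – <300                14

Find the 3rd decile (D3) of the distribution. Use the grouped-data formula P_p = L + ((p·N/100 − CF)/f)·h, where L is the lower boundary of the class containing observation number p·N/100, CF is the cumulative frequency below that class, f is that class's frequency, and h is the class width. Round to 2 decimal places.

108.67

N = 104; target position k = 30/100 · 104 = 31.2.
Cumulative frequencies: 12, 26, 56, 79, 90, 104.
Observation 31.2 falls in the class 100 – <150.
L = 100, CF = 26, f = 30, h = 50.
P30 = 100 + ((31.2 − 26)/30)·50 = 100 + 8.66667 = 108.667.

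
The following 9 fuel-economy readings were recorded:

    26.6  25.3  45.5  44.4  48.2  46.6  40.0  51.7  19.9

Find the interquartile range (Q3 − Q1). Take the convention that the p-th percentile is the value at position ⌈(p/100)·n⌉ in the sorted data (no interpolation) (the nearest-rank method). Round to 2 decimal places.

Sorted: 19.9, 25.3, 26.6, 40.0, 44.4, 45.5, 46.6, 48.2, 51.7.
n = 9.
P25: rank ⌈25/100·9⌉ = 3 → 26.6.
P75: rank ⌈75/100·9⌉ = 7 → 46.6.
Difference: 46.6 − 26.6 = 20.

20.00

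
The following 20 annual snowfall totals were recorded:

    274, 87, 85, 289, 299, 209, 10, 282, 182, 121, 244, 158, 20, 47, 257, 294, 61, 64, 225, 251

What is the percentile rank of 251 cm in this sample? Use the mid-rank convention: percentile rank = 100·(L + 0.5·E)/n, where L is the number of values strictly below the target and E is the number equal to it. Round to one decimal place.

Sorted: 10, 20, 47, 61, 64, 85, 87, 121, 158, 182, 209, 225, 244, 251, 257, 274, 282, 289, 294, 299.
Count below 251: L = 13; count equal: E = 1; n = 20.
Percentile rank = 100·(13 + 0.5·1)/20 = 100·13.5/20 = 67.5.

67.5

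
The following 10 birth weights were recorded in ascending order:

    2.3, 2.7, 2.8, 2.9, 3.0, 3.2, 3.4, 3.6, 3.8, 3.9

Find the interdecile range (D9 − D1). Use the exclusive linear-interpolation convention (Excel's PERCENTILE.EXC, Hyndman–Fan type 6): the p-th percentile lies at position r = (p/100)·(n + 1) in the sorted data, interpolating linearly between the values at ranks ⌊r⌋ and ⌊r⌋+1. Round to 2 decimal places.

n = 10.
P10: r = 1.1; ranks 1–2 are 2.3, 2.7; interpolating gives 2.34.
P90: r = 9.9; ranks 9–10 are 3.8, 3.9; interpolating gives 3.89.
Difference: 3.89 − 2.34 = 1.55.

1.55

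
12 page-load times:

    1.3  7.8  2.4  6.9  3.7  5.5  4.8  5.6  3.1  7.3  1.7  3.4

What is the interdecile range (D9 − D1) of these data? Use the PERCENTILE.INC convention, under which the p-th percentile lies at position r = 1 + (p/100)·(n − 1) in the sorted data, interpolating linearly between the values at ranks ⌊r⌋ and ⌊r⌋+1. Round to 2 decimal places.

5.49

Sorted: 1.3, 1.7, 2.4, 3.1, 3.4, 3.7, 4.8, 5.5, 5.6, 6.9, 7.3, 7.8.
n = 12.
P10: r = 2.1; ranks 2–3 are 1.7, 2.4; interpolating gives 1.77.
P90: r = 10.9; ranks 10–11 are 6.9, 7.3; interpolating gives 7.26.
Difference: 7.26 − 1.77 = 5.49.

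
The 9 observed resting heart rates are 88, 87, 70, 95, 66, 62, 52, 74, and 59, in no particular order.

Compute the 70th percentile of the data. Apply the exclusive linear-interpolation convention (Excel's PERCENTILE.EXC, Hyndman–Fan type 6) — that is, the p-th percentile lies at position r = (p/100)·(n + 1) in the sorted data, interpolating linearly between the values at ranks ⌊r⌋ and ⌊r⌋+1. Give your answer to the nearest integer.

87

Sorted: 52, 59, 62, 66, 70, 74, 87, 88, 95.
n = 9.
r = (70/100)·(9 + 1) = 7.
r is an integer, so P70 is the value at rank 7: 87.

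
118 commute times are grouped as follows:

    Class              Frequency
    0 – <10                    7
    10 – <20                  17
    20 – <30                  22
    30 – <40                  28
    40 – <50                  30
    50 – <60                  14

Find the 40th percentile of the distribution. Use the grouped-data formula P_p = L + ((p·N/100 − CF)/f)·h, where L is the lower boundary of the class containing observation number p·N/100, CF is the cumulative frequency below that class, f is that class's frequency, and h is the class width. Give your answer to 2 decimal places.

30.43

N = 118; target position k = 40/100 · 118 = 47.2.
Cumulative frequencies: 7, 24, 46, 74, 104, 118.
Observation 47.2 falls in the class 30 – <40.
L = 30, CF = 46, f = 28, h = 10.
P40 = 30 + ((47.2 − 46)/28)·10 = 30 + 0.428571 = 30.4286.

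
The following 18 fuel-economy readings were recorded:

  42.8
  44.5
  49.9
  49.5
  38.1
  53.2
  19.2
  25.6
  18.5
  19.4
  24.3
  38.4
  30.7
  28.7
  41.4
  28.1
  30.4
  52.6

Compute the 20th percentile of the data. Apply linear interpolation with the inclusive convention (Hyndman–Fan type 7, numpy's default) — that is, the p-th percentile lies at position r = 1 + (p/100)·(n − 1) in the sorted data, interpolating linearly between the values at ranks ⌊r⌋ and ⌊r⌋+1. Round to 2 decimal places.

24.82

Sorted: 18.5, 19.2, 19.4, 24.3, 25.6, 28.1, 28.7, 30.4, 30.7, 38.1, 38.4, 41.4, 42.8, 44.5, 49.5, 49.9, 52.6, 53.2.
n = 18.
r = 1 + (20/100)·(18 − 1) = 1 + 3.4 = 4.4.
Rank 4 is 24.3 and rank 5 is 25.6.
Interpolate: 24.3 + 0.4·(25.6 − 24.3) = 24.3 + 0.4·1.3 = 24.82.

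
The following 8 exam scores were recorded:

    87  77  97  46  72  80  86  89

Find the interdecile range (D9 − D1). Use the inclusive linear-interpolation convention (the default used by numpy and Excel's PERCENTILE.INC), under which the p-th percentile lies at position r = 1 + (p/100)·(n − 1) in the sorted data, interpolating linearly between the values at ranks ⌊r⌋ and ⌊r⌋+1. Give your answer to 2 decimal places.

Sorted: 46, 72, 77, 80, 86, 87, 89, 97.
n = 8.
P10: r = 1.7; ranks 1–2 are 46, 72; interpolating gives 64.2.
P90: r = 7.3; ranks 7–8 are 89, 97; interpolating gives 91.4.
Difference: 91.4 − 64.2 = 27.2.

27.20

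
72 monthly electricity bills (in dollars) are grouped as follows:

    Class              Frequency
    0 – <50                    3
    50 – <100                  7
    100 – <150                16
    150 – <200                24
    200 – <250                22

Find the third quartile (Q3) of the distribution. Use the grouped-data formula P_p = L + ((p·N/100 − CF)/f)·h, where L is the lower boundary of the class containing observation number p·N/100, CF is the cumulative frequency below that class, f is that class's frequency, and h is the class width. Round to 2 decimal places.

N = 72; target position k = 75/100 · 72 = 54.
Cumulative frequencies: 3, 10, 26, 50, 72.
Observation 54 falls in the class 200 – <250.
L = 200, CF = 50, f = 22, h = 50.
P75 = 200 + ((54 − 50)/22)·50 = 200 + 9.09091 = 209.091.

209.09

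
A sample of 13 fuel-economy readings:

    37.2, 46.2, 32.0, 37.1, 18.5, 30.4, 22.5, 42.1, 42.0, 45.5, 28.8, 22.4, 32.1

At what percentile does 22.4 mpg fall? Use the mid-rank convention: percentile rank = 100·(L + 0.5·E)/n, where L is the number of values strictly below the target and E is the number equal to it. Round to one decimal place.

Sorted: 18.5, 22.4, 22.5, 28.8, 30.4, 32.0, 32.1, 37.1, 37.2, 42.0, 42.1, 45.5, 46.2.
Count below 22.4: L = 1; count equal: E = 1; n = 13.
Percentile rank = 100·(1 + 0.5·1)/13 = 100·1.5/13 = 11.54.

11.5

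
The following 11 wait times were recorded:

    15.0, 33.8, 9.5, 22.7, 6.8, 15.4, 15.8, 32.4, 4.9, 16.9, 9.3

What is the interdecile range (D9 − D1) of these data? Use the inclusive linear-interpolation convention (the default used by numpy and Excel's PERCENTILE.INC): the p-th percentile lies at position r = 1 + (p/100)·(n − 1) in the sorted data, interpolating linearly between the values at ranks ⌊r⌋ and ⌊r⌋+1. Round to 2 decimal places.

Sorted: 4.9, 6.8, 9.3, 9.5, 15.0, 15.4, 15.8, 16.9, 22.7, 32.4, 33.8.
n = 11.
P10: r = 2 (integer) → 6.8.
P90: r = 10 (integer) → 32.4.
Difference: 32.4 − 6.8 = 25.6.

25.60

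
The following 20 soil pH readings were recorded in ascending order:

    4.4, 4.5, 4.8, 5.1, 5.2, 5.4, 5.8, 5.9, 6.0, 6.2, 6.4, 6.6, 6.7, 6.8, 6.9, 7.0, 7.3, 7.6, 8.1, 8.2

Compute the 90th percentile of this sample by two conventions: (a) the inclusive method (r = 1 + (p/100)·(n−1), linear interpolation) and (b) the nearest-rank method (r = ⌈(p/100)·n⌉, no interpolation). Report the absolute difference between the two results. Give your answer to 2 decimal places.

0.05

n = 20.
(a) r = 18.1; between ranks 18 (7.6) and 19 (8.1): 7.65.
(b) the nearest-rank method: rank 18 → 7.6.
|7.65 − 7.6| = 0.05.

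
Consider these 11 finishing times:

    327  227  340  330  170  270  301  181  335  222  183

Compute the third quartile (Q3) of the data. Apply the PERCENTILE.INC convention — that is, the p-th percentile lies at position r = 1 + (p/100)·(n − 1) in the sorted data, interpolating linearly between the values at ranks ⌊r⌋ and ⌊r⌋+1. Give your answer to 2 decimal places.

328.50

Sorted: 170, 181, 183, 222, 227, 270, 301, 327, 330, 335, 340.
n = 11.
r = 1 + (75/100)·(11 − 1) = 1 + 7.5 = 8.5.
Rank 8 is 327 and rank 9 is 330.
Interpolate: 327 + 0.5·(330 − 327) = 327 + 0.5·3 = 328.5.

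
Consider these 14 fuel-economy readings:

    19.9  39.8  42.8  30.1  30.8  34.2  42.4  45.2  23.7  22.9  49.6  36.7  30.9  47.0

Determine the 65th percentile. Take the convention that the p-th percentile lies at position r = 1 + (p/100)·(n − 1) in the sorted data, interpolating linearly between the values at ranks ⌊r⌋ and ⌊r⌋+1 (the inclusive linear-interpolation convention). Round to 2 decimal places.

40.97

Sorted: 19.9, 22.9, 23.7, 30.1, 30.8, 30.9, 34.2, 36.7, 39.8, 42.4, 42.8, 45.2, 47.0, 49.6.
n = 14.
r = 1 + (65/100)·(14 − 1) = 1 + 8.45 = 9.45.
Rank 9 is 39.8 and rank 10 is 42.4.
Interpolate: 39.8 + 0.45·(42.4 − 39.8) = 39.8 + 0.45·2.6 = 40.97.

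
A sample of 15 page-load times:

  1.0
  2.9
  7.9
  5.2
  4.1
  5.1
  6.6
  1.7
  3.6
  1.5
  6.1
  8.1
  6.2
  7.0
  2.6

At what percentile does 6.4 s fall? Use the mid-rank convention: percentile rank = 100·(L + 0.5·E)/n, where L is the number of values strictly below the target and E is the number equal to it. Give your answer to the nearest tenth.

Sorted: 1.0, 1.5, 1.7, 2.6, 2.9, 3.6, 4.1, 5.1, 5.2, 6.1, 6.2, 6.6, 7.0, 7.9, 8.1.
Count below 6.4: L = 11; count equal: E = 0; n = 15.
Percentile rank = 100·(11 + 0.5·0)/15 = 100·11/15 = 73.33.

73.3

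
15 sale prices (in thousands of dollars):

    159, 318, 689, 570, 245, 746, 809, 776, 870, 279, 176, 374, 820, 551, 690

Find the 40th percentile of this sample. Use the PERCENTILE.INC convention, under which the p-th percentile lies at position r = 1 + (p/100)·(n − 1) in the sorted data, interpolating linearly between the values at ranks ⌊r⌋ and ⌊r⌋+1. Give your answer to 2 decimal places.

480.20

Sorted: 159, 176, 245, 279, 318, 374, 551, 570, 689, 690, 746, 776, 809, 820, 870.
n = 15.
r = 1 + (40/100)·(15 − 1) = 1 + 5.6 = 6.6.
Rank 6 is 374 and rank 7 is 551.
Interpolate: 374 + 0.6·(551 − 374) = 374 + 0.6·177 = 480.2.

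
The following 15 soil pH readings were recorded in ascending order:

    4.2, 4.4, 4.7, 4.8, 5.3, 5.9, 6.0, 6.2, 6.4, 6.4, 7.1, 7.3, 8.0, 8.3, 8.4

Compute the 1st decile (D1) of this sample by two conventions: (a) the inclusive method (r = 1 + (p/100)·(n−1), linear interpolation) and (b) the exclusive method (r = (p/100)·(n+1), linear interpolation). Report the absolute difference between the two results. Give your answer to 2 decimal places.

0.20

n = 15.
(a) r = 2.4; between ranks 2 (4.4) and 3 (4.7): 4.52.
(b) r = 1.6; between ranks 1 (4.2) and 2 (4.4): 4.32.
|4.52 − 4.32| = 0.2.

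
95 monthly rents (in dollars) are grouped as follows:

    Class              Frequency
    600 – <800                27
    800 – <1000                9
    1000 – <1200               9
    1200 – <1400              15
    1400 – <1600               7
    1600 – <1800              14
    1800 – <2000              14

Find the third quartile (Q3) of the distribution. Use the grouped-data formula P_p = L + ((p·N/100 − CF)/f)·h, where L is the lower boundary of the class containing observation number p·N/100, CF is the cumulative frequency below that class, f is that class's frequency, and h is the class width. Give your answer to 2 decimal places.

N = 95; target position k = 75/100 · 95 = 71.25.
Cumulative frequencies: 27, 36, 45, 60, 67, 81, 95.
Observation 71.25 falls in the class 1600 – <1800.
L = 1600, CF = 67, f = 14, h = 200.
P75 = 1600 + ((71.25 − 67)/14)·200 = 1600 + 60.7143 = 1660.71.

1660.71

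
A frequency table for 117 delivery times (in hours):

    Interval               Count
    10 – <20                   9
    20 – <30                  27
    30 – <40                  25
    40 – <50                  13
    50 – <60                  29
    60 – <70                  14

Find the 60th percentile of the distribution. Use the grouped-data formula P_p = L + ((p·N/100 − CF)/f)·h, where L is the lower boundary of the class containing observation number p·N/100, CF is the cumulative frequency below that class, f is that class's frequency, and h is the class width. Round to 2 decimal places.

47.08

N = 117; target position k = 60/100 · 117 = 70.2.
Cumulative frequencies: 9, 36, 61, 74, 103, 117.
Observation 70.2 falls in the class 40 – <50.
L = 40, CF = 61, f = 13, h = 10.
P60 = 40 + ((70.2 − 61)/13)·10 = 40 + 7.07692 = 47.0769.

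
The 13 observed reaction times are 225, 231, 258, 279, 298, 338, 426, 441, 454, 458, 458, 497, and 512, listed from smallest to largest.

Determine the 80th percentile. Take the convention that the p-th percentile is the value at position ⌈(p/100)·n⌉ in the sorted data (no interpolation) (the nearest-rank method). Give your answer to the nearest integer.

458

n = 13.
Position = ⌈80/100 · 13⌉ = ⌈10.4⌉ = 11.
The value at rank 11 is 458.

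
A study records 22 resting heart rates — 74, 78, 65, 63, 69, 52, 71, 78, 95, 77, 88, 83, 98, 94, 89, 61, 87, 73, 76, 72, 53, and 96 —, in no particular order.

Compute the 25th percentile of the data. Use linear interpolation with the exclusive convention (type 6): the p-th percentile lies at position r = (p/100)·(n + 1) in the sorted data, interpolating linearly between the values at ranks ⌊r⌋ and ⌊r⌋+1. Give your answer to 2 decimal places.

68.00

Sorted: 52, 53, 61, 63, 65, 69, 71, 72, 73, 74, 76, 77, 78, 78, 83, 87, 88, 89, 94, 95, 96, 98.
n = 22.
r = (25/100)·(22 + 1) = 5.75.
Rank 5 is 65 and rank 6 is 69.
Interpolate: 65 + 0.75·(69 − 65) = 65 + 0.75·4 = 68.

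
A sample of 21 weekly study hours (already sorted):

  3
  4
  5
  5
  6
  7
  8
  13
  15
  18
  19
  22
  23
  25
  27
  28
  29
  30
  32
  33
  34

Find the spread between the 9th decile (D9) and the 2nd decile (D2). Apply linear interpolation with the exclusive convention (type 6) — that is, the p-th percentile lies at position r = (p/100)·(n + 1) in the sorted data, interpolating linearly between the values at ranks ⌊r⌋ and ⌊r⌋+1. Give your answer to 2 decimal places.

n = 21.
P20: r = 4.4; ranks 4–5 are 5, 6; interpolating gives 5.4.
P90: r = 19.8; ranks 19–20 are 32, 33; interpolating gives 32.8.
Difference: 32.8 − 5.4 = 27.4.

27.40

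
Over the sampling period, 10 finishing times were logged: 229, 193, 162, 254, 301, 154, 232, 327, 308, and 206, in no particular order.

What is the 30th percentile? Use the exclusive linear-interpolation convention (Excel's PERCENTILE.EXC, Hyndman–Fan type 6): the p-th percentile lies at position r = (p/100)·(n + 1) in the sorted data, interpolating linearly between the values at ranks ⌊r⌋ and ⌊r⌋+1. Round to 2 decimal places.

196.90

Sorted: 154, 162, 193, 206, 229, 232, 254, 301, 308, 327.
n = 10.
r = (30/100)·(10 + 1) = 3.3.
Rank 3 is 193 and rank 4 is 206.
Interpolate: 193 + 0.3·(206 − 193) = 193 + 0.3·13 = 196.9.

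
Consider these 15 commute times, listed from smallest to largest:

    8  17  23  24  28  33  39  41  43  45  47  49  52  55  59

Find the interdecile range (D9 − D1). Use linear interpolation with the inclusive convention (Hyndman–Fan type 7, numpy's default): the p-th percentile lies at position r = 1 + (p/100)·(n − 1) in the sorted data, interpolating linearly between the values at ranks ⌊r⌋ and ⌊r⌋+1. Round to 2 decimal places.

34.40

n = 15.
P10: r = 2.4; ranks 2–3 are 17, 23; interpolating gives 19.4.
P90: r = 13.6; ranks 13–14 are 52, 55; interpolating gives 53.8.
Difference: 53.8 − 19.4 = 34.4.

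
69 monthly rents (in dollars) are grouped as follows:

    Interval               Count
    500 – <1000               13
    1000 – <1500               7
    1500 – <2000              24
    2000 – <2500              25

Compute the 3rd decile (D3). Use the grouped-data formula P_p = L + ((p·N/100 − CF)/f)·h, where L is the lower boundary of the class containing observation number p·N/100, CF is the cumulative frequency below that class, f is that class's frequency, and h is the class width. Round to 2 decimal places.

1514.58

N = 69; target position k = 30/100 · 69 = 20.7.
Cumulative frequencies: 13, 20, 44, 69.
Observation 20.7 falls in the class 1500 – <2000.
L = 1500, CF = 20, f = 24, h = 500.
P30 = 1500 + ((20.7 − 20)/24)·500 = 1500 + 14.5833 = 1514.58.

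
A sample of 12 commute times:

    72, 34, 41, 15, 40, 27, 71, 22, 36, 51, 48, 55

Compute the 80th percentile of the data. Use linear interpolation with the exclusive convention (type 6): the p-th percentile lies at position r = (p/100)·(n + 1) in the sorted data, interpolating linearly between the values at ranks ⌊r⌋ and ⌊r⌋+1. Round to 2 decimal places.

61.40

Sorted: 15, 22, 27, 34, 36, 40, 41, 48, 51, 55, 71, 72.
n = 12.
r = (80/100)·(12 + 1) = 10.4.
Rank 10 is 55 and rank 11 is 71.
Interpolate: 55 + 0.4·(71 − 55) = 55 + 0.4·16 = 61.4.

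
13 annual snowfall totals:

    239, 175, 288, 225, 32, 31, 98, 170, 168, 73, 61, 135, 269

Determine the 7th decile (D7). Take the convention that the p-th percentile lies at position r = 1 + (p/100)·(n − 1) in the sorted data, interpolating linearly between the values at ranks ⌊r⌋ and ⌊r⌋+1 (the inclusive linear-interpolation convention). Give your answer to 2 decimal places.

195.00

Sorted: 31, 32, 61, 73, 98, 135, 168, 170, 175, 225, 239, 269, 288.
n = 13.
r = 1 + (70/100)·(13 − 1) = 1 + 8.4 = 9.4.
Rank 9 is 175 and rank 10 is 225.
Interpolate: 175 + 0.4·(225 − 175) = 175 + 0.4·50 = 195.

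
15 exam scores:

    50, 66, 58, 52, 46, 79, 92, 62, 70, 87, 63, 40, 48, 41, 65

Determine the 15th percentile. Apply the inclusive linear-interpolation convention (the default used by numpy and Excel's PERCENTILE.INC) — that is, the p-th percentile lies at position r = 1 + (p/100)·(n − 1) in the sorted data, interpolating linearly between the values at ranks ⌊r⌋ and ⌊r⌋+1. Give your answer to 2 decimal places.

46.20

Sorted: 40, 41, 46, 48, 50, 52, 58, 62, 63, 65, 66, 70, 79, 87, 92.
n = 15.
r = 1 + (15/100)·(15 − 1) = 1 + 2.1 = 3.1.
Rank 3 is 46 and rank 4 is 48.
Interpolate: 46 + 0.1·(48 − 46) = 46 + 0.1·2 = 46.2.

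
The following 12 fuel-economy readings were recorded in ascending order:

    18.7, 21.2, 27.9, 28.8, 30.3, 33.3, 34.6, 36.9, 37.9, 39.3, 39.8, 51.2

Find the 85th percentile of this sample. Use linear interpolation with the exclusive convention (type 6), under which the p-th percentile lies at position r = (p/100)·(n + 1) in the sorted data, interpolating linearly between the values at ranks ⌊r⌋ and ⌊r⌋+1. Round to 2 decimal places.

40.37

n = 12.
r = (85/100)·(12 + 1) = 11.05.
Rank 11 is 39.8 and rank 12 is 51.2.
Interpolate: 39.8 + 0.05·(51.2 − 39.8) = 39.8 + 0.05·11.4 = 40.37.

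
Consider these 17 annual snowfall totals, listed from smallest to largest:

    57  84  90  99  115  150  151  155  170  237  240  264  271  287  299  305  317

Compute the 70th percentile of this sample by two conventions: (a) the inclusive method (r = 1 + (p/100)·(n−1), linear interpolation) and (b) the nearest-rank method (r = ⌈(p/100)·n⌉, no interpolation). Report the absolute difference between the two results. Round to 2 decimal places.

n = 17.
(a) r = 12.2; between ranks 12 (264) and 13 (271): 265.4.
(b) the nearest-rank method: rank 12 → 264.
|265.4 − 264| = 1.4.

1.40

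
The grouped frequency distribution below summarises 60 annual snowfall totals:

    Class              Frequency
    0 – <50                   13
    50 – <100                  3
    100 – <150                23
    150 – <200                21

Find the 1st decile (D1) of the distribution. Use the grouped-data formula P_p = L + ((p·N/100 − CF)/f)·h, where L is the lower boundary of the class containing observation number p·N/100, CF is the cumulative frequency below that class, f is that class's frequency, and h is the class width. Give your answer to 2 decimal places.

N = 60; target position k = 10/100 · 60 = 6.
Cumulative frequencies: 13, 16, 39, 60.
Observation 6 falls in the class 0 – <50.
L = 0, CF = 0, f = 13, h = 50.
P10 = 0 + ((6 − 0)/13)·50 = 0 + 23.0769 = 23.0769.

23.08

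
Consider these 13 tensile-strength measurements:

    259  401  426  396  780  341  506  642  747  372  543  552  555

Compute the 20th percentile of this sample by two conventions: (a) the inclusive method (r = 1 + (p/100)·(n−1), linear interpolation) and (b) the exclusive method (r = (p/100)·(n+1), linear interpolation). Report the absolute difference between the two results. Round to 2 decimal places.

Sorted: 259, 341, 372, 396, 401, 426, 506, 543, 552, 555, 642, 747, 780.
n = 13.
(a) r = 3.4; between ranks 3 (372) and 4 (396): 381.6.
(b) r = 2.8; between ranks 2 (341) and 3 (372): 365.8.
|381.6 − 365.8| = 15.8.

15.80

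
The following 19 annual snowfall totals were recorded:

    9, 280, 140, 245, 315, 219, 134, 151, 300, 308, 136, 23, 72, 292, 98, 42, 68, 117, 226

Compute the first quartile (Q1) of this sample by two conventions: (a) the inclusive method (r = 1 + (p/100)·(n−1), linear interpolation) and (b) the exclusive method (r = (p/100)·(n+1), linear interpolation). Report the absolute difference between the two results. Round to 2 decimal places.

Sorted: 9, 23, 42, 68, 72, 98, 117, 134, 136, 140, 151, 219, 226, 245, 280, 292, 300, 308, 315.
n = 19.
(a) r = 5.5; between ranks 5 (72) and 6 (98): 85.
(b) r = 5 → value at rank 5 = 72.
|85 − 72| = 13.

13.00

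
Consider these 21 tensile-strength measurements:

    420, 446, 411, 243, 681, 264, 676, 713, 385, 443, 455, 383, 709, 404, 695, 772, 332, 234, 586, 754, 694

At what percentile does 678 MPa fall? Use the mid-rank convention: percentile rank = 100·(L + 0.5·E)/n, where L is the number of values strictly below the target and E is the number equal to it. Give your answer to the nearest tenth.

Sorted: 234, 243, 264, 332, 383, 385, 404, 411, 420, 443, 446, 455, 586, 676, 681, 694, 695, 709, 713, 754, 772.
Count below 678: L = 14; count equal: E = 0; n = 21.
Percentile rank = 100·(14 + 0.5·0)/21 = 100·14/21 = 66.67.

66.7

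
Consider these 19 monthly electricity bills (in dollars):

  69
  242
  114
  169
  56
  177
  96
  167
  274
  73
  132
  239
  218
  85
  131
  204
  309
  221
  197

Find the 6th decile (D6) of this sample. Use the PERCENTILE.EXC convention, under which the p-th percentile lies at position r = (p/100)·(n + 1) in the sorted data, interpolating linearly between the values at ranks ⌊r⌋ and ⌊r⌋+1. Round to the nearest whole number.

Sorted: 56, 69, 73, 85, 96, 114, 131, 132, 167, 169, 177, 197, 204, 218, 221, 239, 242, 274, 309.
n = 19.
r = (60/100)·(19 + 1) = 12.
r is an integer, so P60 is the value at rank 12: 197.

197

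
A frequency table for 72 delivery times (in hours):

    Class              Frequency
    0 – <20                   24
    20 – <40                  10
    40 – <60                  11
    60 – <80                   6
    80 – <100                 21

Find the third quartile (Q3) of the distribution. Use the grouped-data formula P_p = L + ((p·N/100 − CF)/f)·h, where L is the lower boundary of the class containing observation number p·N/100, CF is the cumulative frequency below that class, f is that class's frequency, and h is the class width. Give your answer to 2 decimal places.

82.86

N = 72; target position k = 75/100 · 72 = 54.
Cumulative frequencies: 24, 34, 45, 51, 72.
Observation 54 falls in the class 80 – <100.
L = 80, CF = 51, f = 21, h = 20.
P75 = 80 + ((54 − 51)/21)·20 = 80 + 2.85714 = 82.8571.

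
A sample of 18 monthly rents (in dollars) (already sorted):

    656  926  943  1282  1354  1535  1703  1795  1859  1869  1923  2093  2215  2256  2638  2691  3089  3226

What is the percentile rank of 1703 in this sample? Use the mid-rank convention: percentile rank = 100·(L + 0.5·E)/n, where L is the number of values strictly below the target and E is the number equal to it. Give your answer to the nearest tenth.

Count below 1703: L = 6; count equal: E = 1; n = 18.
Percentile rank = 100·(6 + 0.5·1)/18 = 100·6.5/18 = 36.11.

36.1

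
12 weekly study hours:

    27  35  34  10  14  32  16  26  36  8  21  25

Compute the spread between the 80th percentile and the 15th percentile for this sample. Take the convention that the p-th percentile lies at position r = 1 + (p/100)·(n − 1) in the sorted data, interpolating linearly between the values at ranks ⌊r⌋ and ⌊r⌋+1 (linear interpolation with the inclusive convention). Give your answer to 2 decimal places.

21.00

Sorted: 8, 10, 14, 16, 21, 25, 26, 27, 32, 34, 35, 36.
n = 12.
P15: r = 2.65; ranks 2–3 are 10, 14; interpolating gives 12.6.
P80: r = 9.8; ranks 9–10 are 32, 34; interpolating gives 33.6.
Difference: 33.6 − 12.6 = 21.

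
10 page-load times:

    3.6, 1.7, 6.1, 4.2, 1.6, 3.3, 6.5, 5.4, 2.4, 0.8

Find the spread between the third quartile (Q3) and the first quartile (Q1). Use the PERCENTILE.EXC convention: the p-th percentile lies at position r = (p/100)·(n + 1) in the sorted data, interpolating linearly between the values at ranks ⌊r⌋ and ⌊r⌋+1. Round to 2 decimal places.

Sorted: 0.8, 1.6, 1.7, 2.4, 3.3, 3.6, 4.2, 5.4, 6.1, 6.5.
n = 10.
P25: r = 2.75; ranks 2–3 are 1.6, 1.7; interpolating gives 1.675.
P75: r = 8.25; ranks 8–9 are 5.4, 6.1; interpolating gives 5.575.
Difference: 5.575 − 1.675 = 3.9.

3.90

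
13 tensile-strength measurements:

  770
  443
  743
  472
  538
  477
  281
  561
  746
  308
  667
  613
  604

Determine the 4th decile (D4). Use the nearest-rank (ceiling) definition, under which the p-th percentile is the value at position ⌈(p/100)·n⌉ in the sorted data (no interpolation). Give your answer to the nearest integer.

538

Sorted: 281, 308, 443, 472, 477, 538, 561, 604, 613, 667, 743, 746, 770.
n = 13.
Position = ⌈40/100 · 13⌉ = ⌈5.2⌉ = 6.
The value at rank 6 is 538.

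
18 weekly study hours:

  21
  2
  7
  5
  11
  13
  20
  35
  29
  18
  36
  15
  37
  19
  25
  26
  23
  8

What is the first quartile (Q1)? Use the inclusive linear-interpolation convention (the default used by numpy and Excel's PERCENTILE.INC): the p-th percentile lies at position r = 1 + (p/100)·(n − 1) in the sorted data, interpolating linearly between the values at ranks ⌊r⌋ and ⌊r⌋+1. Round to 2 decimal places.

Sorted: 2, 5, 7, 8, 11, 13, 15, 18, 19, 20, 21, 23, 25, 26, 29, 35, 36, 37.
n = 18.
r = 1 + (25/100)·(18 − 1) = 1 + 4.25 = 5.25.
Rank 5 is 11 and rank 6 is 13.
Interpolate: 11 + 0.25·(13 − 11) = 11 + 0.25·2 = 11.5.

11.50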